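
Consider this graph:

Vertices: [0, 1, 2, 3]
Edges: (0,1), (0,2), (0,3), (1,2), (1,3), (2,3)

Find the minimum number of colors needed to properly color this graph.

The graph has a maximum clique of size 4 (lower bound on chromatic number).
A valid 4-coloring: {0: 0, 1: 1, 2: 2, 3: 3}.
Chromatic number = 4.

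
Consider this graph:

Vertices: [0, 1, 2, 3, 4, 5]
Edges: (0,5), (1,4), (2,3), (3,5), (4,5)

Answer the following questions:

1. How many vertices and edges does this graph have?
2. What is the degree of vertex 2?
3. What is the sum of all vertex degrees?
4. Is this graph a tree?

Count: 6 vertices, 5 edges.
Vertex 2 has neighbors [3], degree = 1.
Handshaking lemma: 2 * 5 = 10.
A graph is a tree iff it is connected and has exactly n-1 edges. This graph is connected (all 6 vertices in one component) and has 6-1 = 5 edges. It is a tree.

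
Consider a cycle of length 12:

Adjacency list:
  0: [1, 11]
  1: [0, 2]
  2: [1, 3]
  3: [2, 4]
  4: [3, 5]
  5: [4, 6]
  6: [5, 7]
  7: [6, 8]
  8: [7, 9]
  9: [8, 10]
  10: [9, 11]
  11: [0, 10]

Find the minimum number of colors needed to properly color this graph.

This is an even cycle (C_12). Even cycles are bipartite.
Chromatic number = 2.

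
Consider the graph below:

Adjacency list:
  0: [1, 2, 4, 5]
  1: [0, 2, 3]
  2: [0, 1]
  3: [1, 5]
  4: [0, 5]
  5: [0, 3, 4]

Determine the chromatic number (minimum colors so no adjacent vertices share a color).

The graph has a maximum clique of size 3 (lower bound on chromatic number).
A valid 3-coloring: {0: 0, 1: 1, 2: 2, 3: 0, 4: 2, 5: 1}.
Chromatic number = 3.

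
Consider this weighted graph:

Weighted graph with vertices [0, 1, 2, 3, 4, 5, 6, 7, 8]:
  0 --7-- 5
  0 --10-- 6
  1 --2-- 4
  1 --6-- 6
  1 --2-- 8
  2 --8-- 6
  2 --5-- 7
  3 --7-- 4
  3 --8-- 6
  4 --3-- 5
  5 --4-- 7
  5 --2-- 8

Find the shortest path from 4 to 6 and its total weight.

Using Dijkstra's algorithm from vertex 4:
Shortest path: 4 -> 1 -> 6
Total weight: 2 + 6 = 8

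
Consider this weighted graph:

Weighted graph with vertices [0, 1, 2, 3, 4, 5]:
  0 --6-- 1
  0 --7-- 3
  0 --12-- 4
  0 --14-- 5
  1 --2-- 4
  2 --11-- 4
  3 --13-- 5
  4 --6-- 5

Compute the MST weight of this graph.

Applying Kruskal's algorithm (sort edges by weight, add if no cycle):
  Add (1,4) w=2
  Add (0,1) w=6
  Add (4,5) w=6
  Add (0,3) w=7
  Add (2,4) w=11
  Skip (0,4) w=12 (creates cycle)
  Skip (3,5) w=13 (creates cycle)
  Skip (0,5) w=14 (creates cycle)
MST weight = 32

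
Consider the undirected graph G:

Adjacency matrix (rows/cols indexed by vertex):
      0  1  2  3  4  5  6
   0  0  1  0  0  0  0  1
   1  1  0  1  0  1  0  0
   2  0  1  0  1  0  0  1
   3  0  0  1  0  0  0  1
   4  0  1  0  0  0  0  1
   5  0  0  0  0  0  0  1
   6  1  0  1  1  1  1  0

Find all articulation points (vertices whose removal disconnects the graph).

An articulation point is a vertex whose removal disconnects the graph.
Articulation points: [6]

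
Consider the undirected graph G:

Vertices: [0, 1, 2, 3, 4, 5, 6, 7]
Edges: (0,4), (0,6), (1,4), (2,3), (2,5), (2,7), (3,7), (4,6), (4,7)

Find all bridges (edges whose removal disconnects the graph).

A bridge is an edge whose removal increases the number of connected components.
Bridges found: (1,4), (2,5), (4,7)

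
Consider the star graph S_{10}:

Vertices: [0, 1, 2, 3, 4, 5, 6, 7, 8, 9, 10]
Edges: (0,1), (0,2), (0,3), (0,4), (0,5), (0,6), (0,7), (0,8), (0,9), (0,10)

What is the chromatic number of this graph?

S_{10} has one hub adjacent to 10 leaves; leaves are pairwise non-adjacent.
Color the hub 0 and every leaf 1.
Chromatic number = 2.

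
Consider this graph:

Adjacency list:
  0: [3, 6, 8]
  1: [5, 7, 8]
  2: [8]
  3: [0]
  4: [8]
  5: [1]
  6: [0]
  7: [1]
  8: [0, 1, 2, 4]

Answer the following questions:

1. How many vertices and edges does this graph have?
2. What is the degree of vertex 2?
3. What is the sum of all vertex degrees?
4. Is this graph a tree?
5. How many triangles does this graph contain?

Count: 9 vertices, 8 edges.
Vertex 2 has neighbors [8], degree = 1.
Handshaking lemma: 2 * 8 = 16.
A graph is a tree iff it is connected and has exactly n-1 edges. This graph is connected (all 9 vertices in one component) and has 9-1 = 8 edges. It is a tree.
Number of triangles = 0.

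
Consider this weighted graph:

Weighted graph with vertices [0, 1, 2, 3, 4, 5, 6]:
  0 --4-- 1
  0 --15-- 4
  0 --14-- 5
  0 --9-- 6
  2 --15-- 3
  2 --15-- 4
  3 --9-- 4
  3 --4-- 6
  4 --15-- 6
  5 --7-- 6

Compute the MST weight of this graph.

Applying Kruskal's algorithm (sort edges by weight, add if no cycle):
  Add (0,1) w=4
  Add (3,6) w=4
  Add (5,6) w=7
  Add (0,6) w=9
  Add (3,4) w=9
  Skip (0,5) w=14 (creates cycle)
  Skip (0,4) w=15 (creates cycle)
  Add (2,4) w=15
  Skip (2,3) w=15 (creates cycle)
  Skip (4,6) w=15 (creates cycle)
MST weight = 48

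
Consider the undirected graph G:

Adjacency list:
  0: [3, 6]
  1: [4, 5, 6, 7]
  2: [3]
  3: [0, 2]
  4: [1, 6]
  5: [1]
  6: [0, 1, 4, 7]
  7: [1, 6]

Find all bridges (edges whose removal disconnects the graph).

A bridge is an edge whose removal increases the number of connected components.
Bridges found: (0,3), (0,6), (1,5), (2,3)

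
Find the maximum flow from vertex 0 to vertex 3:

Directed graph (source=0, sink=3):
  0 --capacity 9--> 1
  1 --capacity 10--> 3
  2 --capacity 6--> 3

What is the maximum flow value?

Computing max flow:
  Flow on (0->1): 9/9
  Flow on (1->3): 9/10
Maximum flow = 9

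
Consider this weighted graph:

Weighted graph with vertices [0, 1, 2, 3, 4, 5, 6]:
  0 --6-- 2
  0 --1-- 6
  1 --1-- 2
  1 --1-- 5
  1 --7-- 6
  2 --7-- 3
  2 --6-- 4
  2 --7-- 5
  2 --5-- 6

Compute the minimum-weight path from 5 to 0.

Using Dijkstra's algorithm from vertex 5:
Shortest path: 5 -> 1 -> 2 -> 0
Total weight: 1 + 1 + 6 = 8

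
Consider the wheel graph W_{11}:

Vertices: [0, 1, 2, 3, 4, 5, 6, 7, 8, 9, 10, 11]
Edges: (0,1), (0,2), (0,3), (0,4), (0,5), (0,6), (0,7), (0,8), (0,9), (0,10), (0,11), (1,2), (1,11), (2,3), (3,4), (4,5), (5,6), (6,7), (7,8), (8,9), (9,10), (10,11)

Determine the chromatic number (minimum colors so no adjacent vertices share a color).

W_{11} = C_{11} plus a hub adjacent to every cycle vertex.
The outer cycle needs 3 colors (odd cycle); the hub is adjacent to all of them so needs a fresh color.
Chromatic number = 3 + 1 = 4.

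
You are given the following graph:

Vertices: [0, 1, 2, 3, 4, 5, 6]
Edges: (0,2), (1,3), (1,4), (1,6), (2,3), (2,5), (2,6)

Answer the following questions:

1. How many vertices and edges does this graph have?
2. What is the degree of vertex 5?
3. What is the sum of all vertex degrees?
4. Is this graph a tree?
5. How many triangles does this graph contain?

Count: 7 vertices, 7 edges.
Vertex 5 has neighbors [2], degree = 1.
Handshaking lemma: 2 * 7 = 14.
A tree on 7 vertices has 6 edges. This graph has 7 edges (1 extra). Not a tree.
Number of triangles = 0.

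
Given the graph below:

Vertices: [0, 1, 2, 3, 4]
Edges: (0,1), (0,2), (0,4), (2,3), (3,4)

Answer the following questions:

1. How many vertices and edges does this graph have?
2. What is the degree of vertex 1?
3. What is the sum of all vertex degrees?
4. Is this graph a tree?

Count: 5 vertices, 5 edges.
Vertex 1 has neighbors [0], degree = 1.
Handshaking lemma: 2 * 5 = 10.
A tree on 5 vertices has 4 edges. This graph has 5 edges (1 extra). Not a tree.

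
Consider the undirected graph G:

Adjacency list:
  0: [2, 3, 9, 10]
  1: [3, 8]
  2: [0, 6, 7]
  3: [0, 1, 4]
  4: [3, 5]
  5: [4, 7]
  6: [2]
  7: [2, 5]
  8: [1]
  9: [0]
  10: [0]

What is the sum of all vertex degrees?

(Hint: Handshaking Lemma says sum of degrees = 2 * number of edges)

Count edges: 11 edges.
By Handshaking Lemma: sum of degrees = 2 * 11 = 22.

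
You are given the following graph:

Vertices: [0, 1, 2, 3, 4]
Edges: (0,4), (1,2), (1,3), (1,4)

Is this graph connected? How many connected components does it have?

Checking connectivity: the graph has 1 connected component(s).
All vertices are reachable from each other. The graph IS connected.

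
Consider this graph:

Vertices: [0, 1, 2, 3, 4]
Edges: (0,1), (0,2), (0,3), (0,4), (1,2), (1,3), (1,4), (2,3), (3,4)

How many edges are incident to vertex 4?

Vertex 4 has neighbors [0, 1, 3], so deg(4) = 3.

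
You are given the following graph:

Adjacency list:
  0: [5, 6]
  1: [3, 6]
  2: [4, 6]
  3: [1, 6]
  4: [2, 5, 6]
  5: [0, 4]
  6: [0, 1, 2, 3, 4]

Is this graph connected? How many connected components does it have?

Checking connectivity: the graph has 1 connected component(s).
All vertices are reachable from each other. The graph IS connected.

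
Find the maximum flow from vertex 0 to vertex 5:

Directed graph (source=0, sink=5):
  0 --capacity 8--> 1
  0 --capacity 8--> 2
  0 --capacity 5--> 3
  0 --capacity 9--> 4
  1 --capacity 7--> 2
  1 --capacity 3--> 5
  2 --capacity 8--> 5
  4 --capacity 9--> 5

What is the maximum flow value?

Computing max flow:
  Flow on (0->1): 8/8
  Flow on (0->2): 3/8
  Flow on (0->4): 9/9
  Flow on (1->2): 5/7
  Flow on (1->5): 3/3
  Flow on (2->5): 8/8
  Flow on (4->5): 9/9
Maximum flow = 20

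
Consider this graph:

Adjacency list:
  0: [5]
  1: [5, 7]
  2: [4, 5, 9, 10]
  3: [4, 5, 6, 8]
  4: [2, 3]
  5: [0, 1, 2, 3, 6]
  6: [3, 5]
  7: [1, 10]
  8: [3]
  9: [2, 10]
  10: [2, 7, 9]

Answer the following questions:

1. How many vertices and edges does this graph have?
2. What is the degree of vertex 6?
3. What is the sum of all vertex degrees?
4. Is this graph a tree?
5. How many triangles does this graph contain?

Count: 11 vertices, 14 edges.
Vertex 6 has neighbors [3, 5], degree = 2.
Handshaking lemma: 2 * 14 = 28.
A tree on 11 vertices has 10 edges. This graph has 14 edges (4 extra). Not a tree.
Number of triangles = 2.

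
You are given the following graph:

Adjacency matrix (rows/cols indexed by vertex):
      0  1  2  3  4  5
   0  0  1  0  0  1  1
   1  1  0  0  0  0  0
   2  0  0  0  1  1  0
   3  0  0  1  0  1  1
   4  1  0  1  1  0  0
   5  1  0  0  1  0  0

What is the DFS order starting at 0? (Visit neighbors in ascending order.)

DFS from vertex 0 (neighbors processed in ascending order):
Visit order: 0, 1, 4, 2, 3, 5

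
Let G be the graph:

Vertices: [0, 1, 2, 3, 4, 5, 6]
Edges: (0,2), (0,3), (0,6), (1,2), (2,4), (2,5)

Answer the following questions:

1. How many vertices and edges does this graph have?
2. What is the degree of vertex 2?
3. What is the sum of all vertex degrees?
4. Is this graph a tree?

Count: 7 vertices, 6 edges.
Vertex 2 has neighbors [0, 1, 4, 5], degree = 4.
Handshaking lemma: 2 * 6 = 12.
A graph is a tree iff it is connected and has exactly n-1 edges. This graph is connected (all 7 vertices in one component) and has 7-1 = 6 edges. It is a tree.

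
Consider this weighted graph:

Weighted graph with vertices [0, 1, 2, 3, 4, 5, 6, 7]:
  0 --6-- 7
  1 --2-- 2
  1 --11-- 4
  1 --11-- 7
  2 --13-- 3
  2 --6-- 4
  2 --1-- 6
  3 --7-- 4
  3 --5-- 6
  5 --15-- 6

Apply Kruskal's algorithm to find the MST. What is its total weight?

Applying Kruskal's algorithm (sort edges by weight, add if no cycle):
  Add (2,6) w=1
  Add (1,2) w=2
  Add (3,6) w=5
  Add (0,7) w=6
  Add (2,4) w=6
  Skip (3,4) w=7 (creates cycle)
  Skip (1,4) w=11 (creates cycle)
  Add (1,7) w=11
  Skip (2,3) w=13 (creates cycle)
  Add (5,6) w=15
MST weight = 46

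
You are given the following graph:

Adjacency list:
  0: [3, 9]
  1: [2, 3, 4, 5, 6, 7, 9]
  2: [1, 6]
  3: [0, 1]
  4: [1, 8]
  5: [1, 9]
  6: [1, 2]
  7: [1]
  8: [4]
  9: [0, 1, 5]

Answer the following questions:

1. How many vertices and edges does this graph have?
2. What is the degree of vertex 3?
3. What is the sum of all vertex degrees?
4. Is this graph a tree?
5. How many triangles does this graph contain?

Count: 10 vertices, 12 edges.
Vertex 3 has neighbors [0, 1], degree = 2.
Handshaking lemma: 2 * 12 = 24.
A tree on 10 vertices has 9 edges. This graph has 12 edges (3 extra). Not a tree.
Number of triangles = 2.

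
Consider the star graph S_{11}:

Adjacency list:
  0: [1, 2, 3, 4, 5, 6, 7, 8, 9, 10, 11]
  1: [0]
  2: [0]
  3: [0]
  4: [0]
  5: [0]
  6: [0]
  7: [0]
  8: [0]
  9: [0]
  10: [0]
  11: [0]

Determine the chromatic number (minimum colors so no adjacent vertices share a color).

S_{11} has one hub adjacent to 11 leaves; leaves are pairwise non-adjacent.
Color the hub 0 and every leaf 1.
Chromatic number = 2.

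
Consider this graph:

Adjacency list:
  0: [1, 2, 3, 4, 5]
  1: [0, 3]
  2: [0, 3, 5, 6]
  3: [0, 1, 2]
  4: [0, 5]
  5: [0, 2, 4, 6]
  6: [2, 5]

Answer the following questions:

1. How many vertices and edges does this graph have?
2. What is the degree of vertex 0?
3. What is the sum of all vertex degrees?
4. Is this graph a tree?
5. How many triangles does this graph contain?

Count: 7 vertices, 11 edges.
Vertex 0 has neighbors [1, 2, 3, 4, 5], degree = 5.
Handshaking lemma: 2 * 11 = 22.
A tree on 7 vertices has 6 edges. This graph has 11 edges (5 extra). Not a tree.
Number of triangles = 5.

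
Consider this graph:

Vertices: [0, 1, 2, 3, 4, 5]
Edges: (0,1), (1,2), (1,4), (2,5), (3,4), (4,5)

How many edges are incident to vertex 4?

Vertex 4 has neighbors [1, 3, 5], so deg(4) = 3.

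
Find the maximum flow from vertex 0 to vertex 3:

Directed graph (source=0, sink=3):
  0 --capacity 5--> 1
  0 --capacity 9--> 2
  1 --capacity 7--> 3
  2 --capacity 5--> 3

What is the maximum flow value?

Computing max flow:
  Flow on (0->1): 5/5
  Flow on (0->2): 5/9
  Flow on (1->3): 5/7
  Flow on (2->3): 5/5
Maximum flow = 10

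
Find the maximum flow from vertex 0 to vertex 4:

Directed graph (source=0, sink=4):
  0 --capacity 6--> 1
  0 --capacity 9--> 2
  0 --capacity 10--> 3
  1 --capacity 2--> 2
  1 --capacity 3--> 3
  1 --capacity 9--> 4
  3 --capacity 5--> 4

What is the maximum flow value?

Computing max flow:
  Flow on (0->1): 6/6
  Flow on (0->3): 5/10
  Flow on (1->4): 6/9
  Flow on (3->4): 5/5
Maximum flow = 11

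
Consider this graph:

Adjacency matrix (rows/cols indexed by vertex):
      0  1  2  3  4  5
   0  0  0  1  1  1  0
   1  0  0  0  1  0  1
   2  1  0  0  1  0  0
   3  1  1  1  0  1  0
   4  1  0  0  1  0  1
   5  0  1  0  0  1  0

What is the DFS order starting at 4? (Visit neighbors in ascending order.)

DFS from vertex 4 (neighbors processed in ascending order):
Visit order: 4, 0, 2, 3, 1, 5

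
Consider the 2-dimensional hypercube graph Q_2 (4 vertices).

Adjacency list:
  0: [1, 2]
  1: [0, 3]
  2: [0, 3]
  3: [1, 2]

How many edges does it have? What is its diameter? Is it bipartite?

The 2-dimensional hypercube Q_2 has 4 vertices and each vertex has degree 2.
Total edges = 4 * 2 / 2 = 4.
Diameter = 2 (max Hamming distance between binary labels).
Hypercubes are bipartite (partition by parity of binary representation).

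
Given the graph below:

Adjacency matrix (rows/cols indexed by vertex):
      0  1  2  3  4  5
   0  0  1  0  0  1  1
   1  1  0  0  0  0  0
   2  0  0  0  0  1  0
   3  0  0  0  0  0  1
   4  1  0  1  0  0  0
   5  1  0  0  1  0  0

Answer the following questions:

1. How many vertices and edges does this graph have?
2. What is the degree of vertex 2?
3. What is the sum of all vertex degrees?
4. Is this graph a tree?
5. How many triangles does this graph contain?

Count: 6 vertices, 5 edges.
Vertex 2 has neighbors [4], degree = 1.
Handshaking lemma: 2 * 5 = 10.
A graph is a tree iff it is connected and has exactly n-1 edges. This graph is connected (all 6 vertices in one component) and has 6-1 = 5 edges. It is a tree.
Number of triangles = 0.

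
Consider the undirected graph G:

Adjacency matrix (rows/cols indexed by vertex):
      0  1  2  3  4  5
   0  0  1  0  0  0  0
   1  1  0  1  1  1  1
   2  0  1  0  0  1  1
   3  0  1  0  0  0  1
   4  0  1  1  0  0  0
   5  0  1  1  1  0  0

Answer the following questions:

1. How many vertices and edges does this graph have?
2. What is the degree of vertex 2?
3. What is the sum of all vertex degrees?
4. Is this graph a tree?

Count: 6 vertices, 8 edges.
Vertex 2 has neighbors [1, 4, 5], degree = 3.
Handshaking lemma: 2 * 8 = 16.
A tree on 6 vertices has 5 edges. This graph has 8 edges (3 extra). Not a tree.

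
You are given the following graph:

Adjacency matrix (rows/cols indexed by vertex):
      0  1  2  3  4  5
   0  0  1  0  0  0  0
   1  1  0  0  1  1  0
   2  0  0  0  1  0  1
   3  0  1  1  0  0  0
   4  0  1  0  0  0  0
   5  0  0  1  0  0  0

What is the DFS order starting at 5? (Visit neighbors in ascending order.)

DFS from vertex 5 (neighbors processed in ascending order):
Visit order: 5, 2, 3, 1, 0, 4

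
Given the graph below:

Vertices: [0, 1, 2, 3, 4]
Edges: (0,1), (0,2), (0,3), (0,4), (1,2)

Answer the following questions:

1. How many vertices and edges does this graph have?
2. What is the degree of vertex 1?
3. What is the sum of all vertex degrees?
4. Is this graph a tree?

Count: 5 vertices, 5 edges.
Vertex 1 has neighbors [0, 2], degree = 2.
Handshaking lemma: 2 * 5 = 10.
A tree on 5 vertices has 4 edges. This graph has 5 edges (1 extra). Not a tree.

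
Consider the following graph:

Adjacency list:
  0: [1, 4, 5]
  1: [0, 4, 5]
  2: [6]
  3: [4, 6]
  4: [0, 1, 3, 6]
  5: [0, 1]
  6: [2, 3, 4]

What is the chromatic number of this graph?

The graph has a maximum clique of size 3 (lower bound on chromatic number).
A valid 3-coloring: {0: 1, 1: 2, 2: 0, 3: 2, 4: 0, 5: 0, 6: 1}.
Chromatic number = 3.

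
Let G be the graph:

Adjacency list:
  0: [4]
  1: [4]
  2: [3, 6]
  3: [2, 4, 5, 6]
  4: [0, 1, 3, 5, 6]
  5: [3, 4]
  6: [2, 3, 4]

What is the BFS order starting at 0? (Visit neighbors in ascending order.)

BFS from vertex 0 (neighbors processed in ascending order):
Visit order: 0, 4, 1, 3, 5, 6, 2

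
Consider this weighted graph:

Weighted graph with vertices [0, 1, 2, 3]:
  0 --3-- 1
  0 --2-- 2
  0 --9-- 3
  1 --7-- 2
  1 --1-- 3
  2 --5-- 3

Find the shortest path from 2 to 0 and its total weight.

Using Dijkstra's algorithm from vertex 2:
Shortest path: 2 -> 0
Total weight: 2 = 2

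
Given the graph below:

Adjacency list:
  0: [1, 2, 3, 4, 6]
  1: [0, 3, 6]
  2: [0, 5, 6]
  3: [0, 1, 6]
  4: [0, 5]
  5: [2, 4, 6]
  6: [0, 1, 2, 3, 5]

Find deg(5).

Vertex 5 has neighbors [2, 4, 6], so deg(5) = 3.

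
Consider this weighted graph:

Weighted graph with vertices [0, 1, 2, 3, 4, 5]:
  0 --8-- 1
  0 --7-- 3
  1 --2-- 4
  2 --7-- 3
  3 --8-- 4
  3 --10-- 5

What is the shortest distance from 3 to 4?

Using Dijkstra's algorithm from vertex 3:
Shortest path: 3 -> 4
Total weight: 8 = 8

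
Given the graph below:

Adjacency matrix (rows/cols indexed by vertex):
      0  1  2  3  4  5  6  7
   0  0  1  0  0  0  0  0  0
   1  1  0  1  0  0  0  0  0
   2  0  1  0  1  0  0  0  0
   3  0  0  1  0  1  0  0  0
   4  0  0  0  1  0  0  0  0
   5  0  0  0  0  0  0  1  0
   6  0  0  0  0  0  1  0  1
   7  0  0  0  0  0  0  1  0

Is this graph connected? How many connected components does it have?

Checking connectivity: the graph has 2 connected component(s).
Components: [[0, 1, 2, 3, 4], [5, 6, 7]]. The graph is NOT connected.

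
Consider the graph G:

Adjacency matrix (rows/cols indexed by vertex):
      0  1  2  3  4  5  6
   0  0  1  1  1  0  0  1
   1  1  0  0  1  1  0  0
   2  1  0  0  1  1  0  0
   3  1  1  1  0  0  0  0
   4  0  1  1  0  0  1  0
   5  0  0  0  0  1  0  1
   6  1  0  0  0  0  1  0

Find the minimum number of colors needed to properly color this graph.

The graph has a maximum clique of size 3 (lower bound on chromatic number).
A valid 3-coloring: {0: 0, 1: 1, 2: 1, 3: 2, 4: 0, 5: 1, 6: 2}.
Chromatic number = 3.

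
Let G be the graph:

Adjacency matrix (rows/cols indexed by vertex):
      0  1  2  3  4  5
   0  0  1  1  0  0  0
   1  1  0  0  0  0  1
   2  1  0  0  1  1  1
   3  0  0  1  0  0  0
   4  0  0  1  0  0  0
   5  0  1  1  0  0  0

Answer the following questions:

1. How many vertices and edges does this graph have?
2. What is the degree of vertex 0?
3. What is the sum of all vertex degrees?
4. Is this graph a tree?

Count: 6 vertices, 6 edges.
Vertex 0 has neighbors [1, 2], degree = 2.
Handshaking lemma: 2 * 6 = 12.
A tree on 6 vertices has 5 edges. This graph has 6 edges (1 extra). Not a tree.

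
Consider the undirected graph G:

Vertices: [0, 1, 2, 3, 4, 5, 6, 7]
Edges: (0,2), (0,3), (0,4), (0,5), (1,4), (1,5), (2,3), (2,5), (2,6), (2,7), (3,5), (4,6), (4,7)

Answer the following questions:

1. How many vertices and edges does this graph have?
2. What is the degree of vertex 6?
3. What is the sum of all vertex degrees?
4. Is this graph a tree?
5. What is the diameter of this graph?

Count: 8 vertices, 13 edges.
Vertex 6 has neighbors [2, 4], degree = 2.
Handshaking lemma: 2 * 13 = 26.
A tree on 8 vertices has 7 edges. This graph has 13 edges (6 extra). Not a tree.
Diameter (longest shortest path) = 2.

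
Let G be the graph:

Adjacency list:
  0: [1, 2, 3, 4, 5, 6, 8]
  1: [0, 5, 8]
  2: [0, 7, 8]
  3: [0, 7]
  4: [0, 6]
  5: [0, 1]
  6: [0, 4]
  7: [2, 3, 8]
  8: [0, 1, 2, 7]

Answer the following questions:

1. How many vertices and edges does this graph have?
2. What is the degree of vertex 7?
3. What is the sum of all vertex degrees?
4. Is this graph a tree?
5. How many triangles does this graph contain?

Count: 9 vertices, 14 edges.
Vertex 7 has neighbors [2, 3, 8], degree = 3.
Handshaking lemma: 2 * 14 = 28.
A tree on 9 vertices has 8 edges. This graph has 14 edges (6 extra). Not a tree.
Number of triangles = 5.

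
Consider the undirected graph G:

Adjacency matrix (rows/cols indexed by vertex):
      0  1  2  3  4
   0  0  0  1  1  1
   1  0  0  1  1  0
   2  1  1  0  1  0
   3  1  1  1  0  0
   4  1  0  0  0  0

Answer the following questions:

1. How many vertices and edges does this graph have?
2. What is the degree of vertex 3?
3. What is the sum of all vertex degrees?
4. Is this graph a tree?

Count: 5 vertices, 6 edges.
Vertex 3 has neighbors [0, 1, 2], degree = 3.
Handshaking lemma: 2 * 6 = 12.
A tree on 5 vertices has 4 edges. This graph has 6 edges (2 extra). Not a tree.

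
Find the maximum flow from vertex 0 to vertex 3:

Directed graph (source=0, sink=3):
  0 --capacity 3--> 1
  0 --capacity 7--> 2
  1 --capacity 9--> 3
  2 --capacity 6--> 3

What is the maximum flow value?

Computing max flow:
  Flow on (0->1): 3/3
  Flow on (0->2): 6/7
  Flow on (1->3): 3/9
  Flow on (2->3): 6/6
Maximum flow = 9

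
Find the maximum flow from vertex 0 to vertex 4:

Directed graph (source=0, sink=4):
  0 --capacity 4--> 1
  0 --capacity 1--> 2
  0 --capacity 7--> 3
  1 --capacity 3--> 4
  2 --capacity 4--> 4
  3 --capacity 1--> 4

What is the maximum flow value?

Computing max flow:
  Flow on (0->1): 3/4
  Flow on (0->2): 1/1
  Flow on (0->3): 1/7
  Flow on (1->4): 3/3
  Flow on (2->4): 1/4
  Flow on (3->4): 1/1
Maximum flow = 5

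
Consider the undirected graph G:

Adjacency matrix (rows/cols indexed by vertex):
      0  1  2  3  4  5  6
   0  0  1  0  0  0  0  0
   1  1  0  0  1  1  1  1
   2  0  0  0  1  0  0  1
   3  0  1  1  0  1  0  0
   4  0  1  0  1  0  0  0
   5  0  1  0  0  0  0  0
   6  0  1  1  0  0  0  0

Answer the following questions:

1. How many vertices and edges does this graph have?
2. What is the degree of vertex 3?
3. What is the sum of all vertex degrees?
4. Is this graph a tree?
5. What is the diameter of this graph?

Count: 7 vertices, 8 edges.
Vertex 3 has neighbors [1, 2, 4], degree = 3.
Handshaking lemma: 2 * 8 = 16.
A tree on 7 vertices has 6 edges. This graph has 8 edges (2 extra). Not a tree.
Diameter (longest shortest path) = 3.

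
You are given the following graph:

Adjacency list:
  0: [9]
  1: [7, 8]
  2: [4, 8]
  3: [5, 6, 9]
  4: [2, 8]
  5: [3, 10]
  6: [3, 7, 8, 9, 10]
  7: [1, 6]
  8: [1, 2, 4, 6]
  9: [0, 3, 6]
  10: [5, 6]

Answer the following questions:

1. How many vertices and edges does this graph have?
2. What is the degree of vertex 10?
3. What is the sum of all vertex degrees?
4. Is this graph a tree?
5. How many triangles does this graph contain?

Count: 11 vertices, 14 edges.
Vertex 10 has neighbors [5, 6], degree = 2.
Handshaking lemma: 2 * 14 = 28.
A tree on 11 vertices has 10 edges. This graph has 14 edges (4 extra). Not a tree.
Number of triangles = 2.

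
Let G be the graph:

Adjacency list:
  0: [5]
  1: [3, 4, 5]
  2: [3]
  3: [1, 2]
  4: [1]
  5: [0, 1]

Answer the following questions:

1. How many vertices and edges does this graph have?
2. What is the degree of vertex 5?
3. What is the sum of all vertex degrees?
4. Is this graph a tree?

Count: 6 vertices, 5 edges.
Vertex 5 has neighbors [0, 1], degree = 2.
Handshaking lemma: 2 * 5 = 10.
A graph is a tree iff it is connected and has exactly n-1 edges. This graph is connected (all 6 vertices in one component) and has 6-1 = 5 edges. It is a tree.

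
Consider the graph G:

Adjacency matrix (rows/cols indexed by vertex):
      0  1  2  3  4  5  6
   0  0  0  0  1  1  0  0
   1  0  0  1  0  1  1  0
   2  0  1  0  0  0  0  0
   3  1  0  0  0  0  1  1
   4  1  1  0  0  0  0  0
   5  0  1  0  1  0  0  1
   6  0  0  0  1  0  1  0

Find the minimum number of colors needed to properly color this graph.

The graph has a maximum clique of size 3 (lower bound on chromatic number).
A valid 3-coloring: {0: 1, 1: 0, 2: 1, 3: 0, 4: 2, 5: 1, 6: 2}.
Chromatic number = 3.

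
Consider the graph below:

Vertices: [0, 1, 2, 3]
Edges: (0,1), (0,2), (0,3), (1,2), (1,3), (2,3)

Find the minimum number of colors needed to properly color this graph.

The graph has a maximum clique of size 4 (lower bound on chromatic number).
A valid 4-coloring: {0: 0, 1: 1, 2: 2, 3: 3}.
Chromatic number = 4.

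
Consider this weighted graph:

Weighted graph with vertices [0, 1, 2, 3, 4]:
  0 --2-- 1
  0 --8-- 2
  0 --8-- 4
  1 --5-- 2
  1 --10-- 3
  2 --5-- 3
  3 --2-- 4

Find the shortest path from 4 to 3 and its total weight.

Using Dijkstra's algorithm from vertex 4:
Shortest path: 4 -> 3
Total weight: 2 = 2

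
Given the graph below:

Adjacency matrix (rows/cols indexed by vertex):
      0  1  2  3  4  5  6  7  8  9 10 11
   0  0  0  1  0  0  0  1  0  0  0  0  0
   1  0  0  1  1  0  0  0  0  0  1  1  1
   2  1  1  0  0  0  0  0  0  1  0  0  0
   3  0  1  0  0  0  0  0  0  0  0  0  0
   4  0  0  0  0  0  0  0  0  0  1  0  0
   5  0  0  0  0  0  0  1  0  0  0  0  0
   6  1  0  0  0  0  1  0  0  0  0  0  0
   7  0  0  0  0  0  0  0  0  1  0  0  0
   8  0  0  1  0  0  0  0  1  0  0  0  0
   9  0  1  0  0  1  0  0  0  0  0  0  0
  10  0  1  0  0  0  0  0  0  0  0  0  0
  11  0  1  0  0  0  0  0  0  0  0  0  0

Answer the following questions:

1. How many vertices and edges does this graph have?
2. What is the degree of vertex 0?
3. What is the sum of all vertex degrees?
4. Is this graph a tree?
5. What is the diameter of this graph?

Count: 12 vertices, 11 edges.
Vertex 0 has neighbors [2, 6], degree = 2.
Handshaking lemma: 2 * 11 = 22.
A graph is a tree iff it is connected and has exactly n-1 edges. This graph is connected (all 12 vertices in one component) and has 12-1 = 11 edges. It is a tree.
Diameter (longest shortest path) = 6.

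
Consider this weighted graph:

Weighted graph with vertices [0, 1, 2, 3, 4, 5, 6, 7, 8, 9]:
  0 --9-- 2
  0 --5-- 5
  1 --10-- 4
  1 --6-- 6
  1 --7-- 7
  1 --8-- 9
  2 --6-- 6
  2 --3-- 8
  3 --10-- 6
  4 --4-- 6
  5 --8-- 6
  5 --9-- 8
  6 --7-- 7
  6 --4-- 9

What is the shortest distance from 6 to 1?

Using Dijkstra's algorithm from vertex 6:
Shortest path: 6 -> 1
Total weight: 6 = 6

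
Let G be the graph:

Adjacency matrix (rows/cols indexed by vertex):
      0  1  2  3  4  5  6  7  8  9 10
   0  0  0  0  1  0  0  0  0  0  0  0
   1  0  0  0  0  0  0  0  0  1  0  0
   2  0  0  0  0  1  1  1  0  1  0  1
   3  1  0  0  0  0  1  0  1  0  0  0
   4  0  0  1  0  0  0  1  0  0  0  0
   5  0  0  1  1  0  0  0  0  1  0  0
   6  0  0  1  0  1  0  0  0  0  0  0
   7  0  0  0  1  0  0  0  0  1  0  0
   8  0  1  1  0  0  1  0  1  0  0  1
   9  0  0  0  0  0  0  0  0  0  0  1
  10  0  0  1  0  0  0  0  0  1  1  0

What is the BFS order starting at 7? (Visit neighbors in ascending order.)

BFS from vertex 7 (neighbors processed in ascending order):
Visit order: 7, 3, 8, 0, 5, 1, 2, 10, 4, 6, 9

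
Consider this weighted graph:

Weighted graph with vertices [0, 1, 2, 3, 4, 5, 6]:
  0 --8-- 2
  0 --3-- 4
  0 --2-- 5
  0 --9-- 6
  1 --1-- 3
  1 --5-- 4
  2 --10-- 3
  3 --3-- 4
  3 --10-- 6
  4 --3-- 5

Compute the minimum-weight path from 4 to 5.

Using Dijkstra's algorithm from vertex 4:
Shortest path: 4 -> 5
Total weight: 3 = 3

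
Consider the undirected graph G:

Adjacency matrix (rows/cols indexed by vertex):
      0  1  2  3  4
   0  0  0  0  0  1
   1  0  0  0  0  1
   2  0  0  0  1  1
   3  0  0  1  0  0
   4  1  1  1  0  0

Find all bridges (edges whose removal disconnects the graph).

A bridge is an edge whose removal increases the number of connected components.
Bridges found: (0,4), (1,4), (2,3), (2,4)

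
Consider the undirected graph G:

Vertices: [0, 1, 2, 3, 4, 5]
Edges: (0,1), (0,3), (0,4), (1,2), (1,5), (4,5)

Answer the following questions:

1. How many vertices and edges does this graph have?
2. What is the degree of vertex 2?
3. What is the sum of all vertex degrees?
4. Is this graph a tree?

Count: 6 vertices, 6 edges.
Vertex 2 has neighbors [1], degree = 1.
Handshaking lemma: 2 * 6 = 12.
A tree on 6 vertices has 5 edges. This graph has 6 edges (1 extra). Not a tree.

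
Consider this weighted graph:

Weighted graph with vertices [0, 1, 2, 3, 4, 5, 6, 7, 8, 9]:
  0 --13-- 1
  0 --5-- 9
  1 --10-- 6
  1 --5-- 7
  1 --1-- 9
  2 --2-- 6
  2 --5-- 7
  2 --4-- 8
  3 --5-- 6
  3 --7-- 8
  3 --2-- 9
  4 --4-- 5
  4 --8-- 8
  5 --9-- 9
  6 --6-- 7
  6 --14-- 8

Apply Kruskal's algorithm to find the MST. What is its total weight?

Applying Kruskal's algorithm (sort edges by weight, add if no cycle):
  Add (1,9) w=1
  Add (2,6) w=2
  Add (3,9) w=2
  Add (2,8) w=4
  Add (4,5) w=4
  Add (0,9) w=5
  Add (1,7) w=5
  Add (2,7) w=5
  Skip (3,6) w=5 (creates cycle)
  Skip (6,7) w=6 (creates cycle)
  Skip (3,8) w=7 (creates cycle)
  Add (4,8) w=8
  Skip (5,9) w=9 (creates cycle)
  Skip (1,6) w=10 (creates cycle)
  Skip (0,1) w=13 (creates cycle)
  Skip (6,8) w=14 (creates cycle)
MST weight = 36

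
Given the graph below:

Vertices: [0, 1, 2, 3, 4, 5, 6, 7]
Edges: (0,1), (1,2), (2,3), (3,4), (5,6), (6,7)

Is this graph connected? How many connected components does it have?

Checking connectivity: the graph has 2 connected component(s).
Components: [[0, 1, 2, 3, 4], [5, 6, 7]]. The graph is NOT connected.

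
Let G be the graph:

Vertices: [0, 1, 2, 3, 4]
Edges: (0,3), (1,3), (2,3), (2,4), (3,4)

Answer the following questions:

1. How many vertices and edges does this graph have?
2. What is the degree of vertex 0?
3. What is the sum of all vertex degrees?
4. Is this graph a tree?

Count: 5 vertices, 5 edges.
Vertex 0 has neighbors [3], degree = 1.
Handshaking lemma: 2 * 5 = 10.
A tree on 5 vertices has 4 edges. This graph has 5 edges (1 extra). Not a tree.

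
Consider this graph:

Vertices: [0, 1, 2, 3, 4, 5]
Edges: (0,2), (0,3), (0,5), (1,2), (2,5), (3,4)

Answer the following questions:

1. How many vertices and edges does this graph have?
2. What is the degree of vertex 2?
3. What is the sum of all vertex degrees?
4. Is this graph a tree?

Count: 6 vertices, 6 edges.
Vertex 2 has neighbors [0, 1, 5], degree = 3.
Handshaking lemma: 2 * 6 = 12.
A tree on 6 vertices has 5 edges. This graph has 6 edges (1 extra). Not a tree.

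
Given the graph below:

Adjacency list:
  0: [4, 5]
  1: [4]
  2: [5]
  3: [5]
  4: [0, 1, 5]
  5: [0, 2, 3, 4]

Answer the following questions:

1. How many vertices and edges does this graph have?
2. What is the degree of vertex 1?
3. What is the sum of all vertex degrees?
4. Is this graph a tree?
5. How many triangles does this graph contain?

Count: 6 vertices, 6 edges.
Vertex 1 has neighbors [4], degree = 1.
Handshaking lemma: 2 * 6 = 12.
A tree on 6 vertices has 5 edges. This graph has 6 edges (1 extra). Not a tree.
Number of triangles = 1.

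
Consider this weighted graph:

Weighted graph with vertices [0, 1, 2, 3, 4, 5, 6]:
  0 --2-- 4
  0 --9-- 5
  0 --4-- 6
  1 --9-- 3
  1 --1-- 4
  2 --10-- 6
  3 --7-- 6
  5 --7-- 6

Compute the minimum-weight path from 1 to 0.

Using Dijkstra's algorithm from vertex 1:
Shortest path: 1 -> 4 -> 0
Total weight: 1 + 2 = 3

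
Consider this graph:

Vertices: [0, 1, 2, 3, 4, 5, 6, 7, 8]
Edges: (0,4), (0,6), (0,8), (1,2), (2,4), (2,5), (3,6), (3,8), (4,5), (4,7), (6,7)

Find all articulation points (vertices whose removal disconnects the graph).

An articulation point is a vertex whose removal disconnects the graph.
Articulation points: [2, 4]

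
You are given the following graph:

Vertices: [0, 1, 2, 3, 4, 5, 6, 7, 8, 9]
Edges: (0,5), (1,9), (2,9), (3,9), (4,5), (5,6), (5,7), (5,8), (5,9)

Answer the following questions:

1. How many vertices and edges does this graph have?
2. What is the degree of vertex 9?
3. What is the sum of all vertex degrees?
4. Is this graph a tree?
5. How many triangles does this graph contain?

Count: 10 vertices, 9 edges.
Vertex 9 has neighbors [1, 2, 3, 5], degree = 4.
Handshaking lemma: 2 * 9 = 18.
A graph is a tree iff it is connected and has exactly n-1 edges. This graph is connected (all 10 vertices in one component) and has 10-1 = 9 edges. It is a tree.
Number of triangles = 0.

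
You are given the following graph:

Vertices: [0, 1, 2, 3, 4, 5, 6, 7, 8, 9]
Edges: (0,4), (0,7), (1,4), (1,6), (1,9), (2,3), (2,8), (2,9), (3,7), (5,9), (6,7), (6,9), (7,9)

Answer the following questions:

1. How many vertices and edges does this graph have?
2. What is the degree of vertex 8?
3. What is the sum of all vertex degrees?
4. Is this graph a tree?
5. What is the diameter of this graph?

Count: 10 vertices, 13 edges.
Vertex 8 has neighbors [2], degree = 1.
Handshaking lemma: 2 * 13 = 26.
A tree on 10 vertices has 9 edges. This graph has 13 edges (4 extra). Not a tree.
Diameter (longest shortest path) = 4.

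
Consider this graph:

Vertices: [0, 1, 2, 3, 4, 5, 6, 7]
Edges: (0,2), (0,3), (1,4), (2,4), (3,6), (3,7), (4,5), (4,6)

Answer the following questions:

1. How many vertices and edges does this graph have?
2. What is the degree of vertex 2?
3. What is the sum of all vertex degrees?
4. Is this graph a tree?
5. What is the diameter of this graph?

Count: 8 vertices, 8 edges.
Vertex 2 has neighbors [0, 4], degree = 2.
Handshaking lemma: 2 * 8 = 16.
A tree on 8 vertices has 7 edges. This graph has 8 edges (1 extra). Not a tree.
Diameter (longest shortest path) = 4.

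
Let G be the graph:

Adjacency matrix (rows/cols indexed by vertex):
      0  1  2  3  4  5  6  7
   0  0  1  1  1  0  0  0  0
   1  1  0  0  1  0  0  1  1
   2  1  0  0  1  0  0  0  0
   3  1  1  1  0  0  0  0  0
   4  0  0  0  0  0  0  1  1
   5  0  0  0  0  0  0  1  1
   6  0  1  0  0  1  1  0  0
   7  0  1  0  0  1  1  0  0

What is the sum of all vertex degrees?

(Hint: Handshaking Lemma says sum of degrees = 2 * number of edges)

Count edges: 11 edges.
By Handshaking Lemma: sum of degrees = 2 * 11 = 22.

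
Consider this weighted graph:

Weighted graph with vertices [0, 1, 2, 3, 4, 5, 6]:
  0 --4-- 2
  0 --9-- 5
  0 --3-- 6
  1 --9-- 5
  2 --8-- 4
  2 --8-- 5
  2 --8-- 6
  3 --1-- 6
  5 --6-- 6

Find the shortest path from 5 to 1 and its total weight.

Using Dijkstra's algorithm from vertex 5:
Shortest path: 5 -> 1
Total weight: 9 = 9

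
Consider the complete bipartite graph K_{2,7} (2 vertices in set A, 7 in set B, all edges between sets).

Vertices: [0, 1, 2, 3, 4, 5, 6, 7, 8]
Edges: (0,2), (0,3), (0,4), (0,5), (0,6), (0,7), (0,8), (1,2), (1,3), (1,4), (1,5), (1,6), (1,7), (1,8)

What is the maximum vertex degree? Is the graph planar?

Set-A vertices have degree 7; set-B vertices have degree 2. Maximum degree = max(2,7) = 7.
min(2,7) <= 2, so K_{2,7} avoids a K_{3,3} subdivision and is planar.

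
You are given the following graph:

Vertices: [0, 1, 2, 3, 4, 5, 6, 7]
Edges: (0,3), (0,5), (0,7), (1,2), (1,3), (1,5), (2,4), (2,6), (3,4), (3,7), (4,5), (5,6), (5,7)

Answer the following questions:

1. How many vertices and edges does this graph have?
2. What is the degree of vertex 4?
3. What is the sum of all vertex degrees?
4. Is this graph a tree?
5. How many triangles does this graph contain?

Count: 8 vertices, 13 edges.
Vertex 4 has neighbors [2, 3, 5], degree = 3.
Handshaking lemma: 2 * 13 = 26.
A tree on 8 vertices has 7 edges. This graph has 13 edges (6 extra). Not a tree.
Number of triangles = 2.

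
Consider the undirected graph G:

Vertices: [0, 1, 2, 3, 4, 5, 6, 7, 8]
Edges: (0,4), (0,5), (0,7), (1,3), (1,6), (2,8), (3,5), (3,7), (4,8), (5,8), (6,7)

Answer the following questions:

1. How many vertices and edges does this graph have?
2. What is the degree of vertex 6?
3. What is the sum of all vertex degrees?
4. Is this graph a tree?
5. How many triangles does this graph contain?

Count: 9 vertices, 11 edges.
Vertex 6 has neighbors [1, 7], degree = 2.
Handshaking lemma: 2 * 11 = 22.
A tree on 9 vertices has 8 edges. This graph has 11 edges (3 extra). Not a tree.
Number of triangles = 0.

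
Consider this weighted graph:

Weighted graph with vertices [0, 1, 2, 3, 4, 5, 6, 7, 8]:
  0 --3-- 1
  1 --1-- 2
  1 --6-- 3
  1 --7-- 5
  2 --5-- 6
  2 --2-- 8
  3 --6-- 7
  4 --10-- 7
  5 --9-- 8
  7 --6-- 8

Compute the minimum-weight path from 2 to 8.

Using Dijkstra's algorithm from vertex 2:
Shortest path: 2 -> 8
Total weight: 2 = 2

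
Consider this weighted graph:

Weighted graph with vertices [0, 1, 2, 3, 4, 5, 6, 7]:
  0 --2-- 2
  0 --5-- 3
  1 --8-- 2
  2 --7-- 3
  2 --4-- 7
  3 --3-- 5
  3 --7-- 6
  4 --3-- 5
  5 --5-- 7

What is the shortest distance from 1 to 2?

Using Dijkstra's algorithm from vertex 1:
Shortest path: 1 -> 2
Total weight: 8 = 8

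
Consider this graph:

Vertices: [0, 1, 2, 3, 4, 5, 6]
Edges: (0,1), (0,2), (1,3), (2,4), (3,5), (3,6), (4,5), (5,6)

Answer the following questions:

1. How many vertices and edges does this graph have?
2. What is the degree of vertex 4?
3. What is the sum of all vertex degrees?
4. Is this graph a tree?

Count: 7 vertices, 8 edges.
Vertex 4 has neighbors [2, 5], degree = 2.
Handshaking lemma: 2 * 8 = 16.
A tree on 7 vertices has 6 edges. This graph has 8 edges (2 extra). Not a tree.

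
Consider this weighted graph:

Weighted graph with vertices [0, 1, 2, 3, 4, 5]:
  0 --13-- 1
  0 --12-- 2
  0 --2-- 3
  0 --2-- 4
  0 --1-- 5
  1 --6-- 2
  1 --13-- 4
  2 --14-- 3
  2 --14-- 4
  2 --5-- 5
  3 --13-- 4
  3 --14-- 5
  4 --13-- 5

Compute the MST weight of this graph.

Applying Kruskal's algorithm (sort edges by weight, add if no cycle):
  Add (0,5) w=1
  Add (0,3) w=2
  Add (0,4) w=2
  Add (2,5) w=5
  Add (1,2) w=6
  Skip (0,2) w=12 (creates cycle)
  Skip (0,1) w=13 (creates cycle)
  Skip (1,4) w=13 (creates cycle)
  Skip (3,4) w=13 (creates cycle)
  Skip (4,5) w=13 (creates cycle)
  Skip (2,3) w=14 (creates cycle)
  Skip (2,4) w=14 (creates cycle)
  Skip (3,5) w=14 (creates cycle)
MST weight = 16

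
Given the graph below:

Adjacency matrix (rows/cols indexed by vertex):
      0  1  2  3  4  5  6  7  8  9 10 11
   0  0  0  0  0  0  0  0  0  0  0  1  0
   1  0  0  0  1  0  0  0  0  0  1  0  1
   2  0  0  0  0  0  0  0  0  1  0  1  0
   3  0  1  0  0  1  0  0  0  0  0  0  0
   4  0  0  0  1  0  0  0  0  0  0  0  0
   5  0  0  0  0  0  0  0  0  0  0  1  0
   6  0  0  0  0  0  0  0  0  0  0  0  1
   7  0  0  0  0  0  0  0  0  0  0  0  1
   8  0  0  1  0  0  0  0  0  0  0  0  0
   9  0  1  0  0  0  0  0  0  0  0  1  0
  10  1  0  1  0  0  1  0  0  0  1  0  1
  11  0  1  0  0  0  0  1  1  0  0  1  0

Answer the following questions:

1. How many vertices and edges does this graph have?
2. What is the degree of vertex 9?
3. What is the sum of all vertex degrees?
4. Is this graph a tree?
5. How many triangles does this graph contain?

Count: 12 vertices, 12 edges.
Vertex 9 has neighbors [1, 10], degree = 2.
Handshaking lemma: 2 * 12 = 24.
A tree on 12 vertices has 11 edges. This graph has 12 edges (1 extra). Not a tree.
Number of triangles = 0.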